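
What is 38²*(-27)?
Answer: -38988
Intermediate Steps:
38²*(-27) = 1444*(-27) = -38988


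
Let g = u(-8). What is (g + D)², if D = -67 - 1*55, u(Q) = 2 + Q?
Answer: 16384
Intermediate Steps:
g = -6 (g = 2 - 8 = -6)
D = -122 (D = -67 - 55 = -122)
(g + D)² = (-6 - 122)² = (-128)² = 16384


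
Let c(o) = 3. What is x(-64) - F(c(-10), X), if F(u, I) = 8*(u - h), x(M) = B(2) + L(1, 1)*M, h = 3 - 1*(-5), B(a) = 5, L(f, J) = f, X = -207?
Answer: -19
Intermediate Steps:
h = 8 (h = 3 + 5 = 8)
x(M) = 5 + M (x(M) = 5 + 1*M = 5 + M)
F(u, I) = -64 + 8*u (F(u, I) = 8*(u - 1*8) = 8*(u - 8) = 8*(-8 + u) = -64 + 8*u)
x(-64) - F(c(-10), X) = (5 - 64) - (-64 + 8*3) = -59 - (-64 + 24) = -59 - 1*(-40) = -59 + 40 = -19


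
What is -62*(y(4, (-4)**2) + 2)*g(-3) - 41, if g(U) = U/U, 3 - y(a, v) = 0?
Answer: -351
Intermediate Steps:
y(a, v) = 3 (y(a, v) = 3 - 1*0 = 3 + 0 = 3)
g(U) = 1
-62*(y(4, (-4)**2) + 2)*g(-3) - 41 = -62*(3 + 2) - 41 = -310 - 41 = -351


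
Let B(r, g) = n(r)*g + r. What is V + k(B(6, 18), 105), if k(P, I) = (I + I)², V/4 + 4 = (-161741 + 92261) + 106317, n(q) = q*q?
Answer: 191432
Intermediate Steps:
n(q) = q²
B(r, g) = r + g*r² (B(r, g) = r²*g + r = g*r² + r = r + g*r²)
V = 147332 (V = -16 + 4*((-161741 + 92261) + 106317) = -16 + 4*(-69480 + 106317) = -16 + 4*36837 = -16 + 147348 = 147332)
k(P, I) = 4*I² (k(P, I) = (2*I)² = 4*I²)
V + k(B(6, 18), 105) = 147332 + 4*105² = 147332 + 4*11025 = 147332 + 44100 = 191432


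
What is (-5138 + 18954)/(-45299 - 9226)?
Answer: -13816/54525 ≈ -0.25339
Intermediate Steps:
(-5138 + 18954)/(-45299 - 9226) = 13816/(-54525) = 13816*(-1/54525) = -13816/54525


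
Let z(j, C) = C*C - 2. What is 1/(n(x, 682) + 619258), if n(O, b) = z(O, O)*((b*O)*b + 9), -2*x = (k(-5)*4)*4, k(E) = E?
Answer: 1/29731359720 ≈ 3.3635e-11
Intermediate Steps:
z(j, C) = -2 + C² (z(j, C) = C² - 2 = -2 + C²)
x = 40 (x = -(-5*4)*4/2 = -(-10)*4 = -½*(-80) = 40)
n(O, b) = (-2 + O²)*(9 + O*b²) (n(O, b) = (-2 + O²)*((b*O)*b + 9) = (-2 + O²)*((O*b)*b + 9) = (-2 + O²)*(O*b² + 9) = (-2 + O²)*(9 + O*b²))
1/(n(x, 682) + 619258) = 1/((-2 + 40²)*(9 + 40*682²) + 619258) = 1/((-2 + 1600)*(9 + 40*465124) + 619258) = 1/(1598*(9 + 18604960) + 619258) = 1/(1598*18604969 + 619258) = 1/(29730740462 + 619258) = 1/29731359720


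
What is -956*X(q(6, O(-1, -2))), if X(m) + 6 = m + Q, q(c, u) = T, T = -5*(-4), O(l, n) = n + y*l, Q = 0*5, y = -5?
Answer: -13384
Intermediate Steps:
Q = 0
O(l, n) = n - 5*l
T = 20
q(c, u) = 20
X(m) = -6 + m (X(m) = -6 + (m + 0) = -6 + m)
-956*X(q(6, O(-1, -2))) = -956*(-6 + 20) = -956*14 = -13384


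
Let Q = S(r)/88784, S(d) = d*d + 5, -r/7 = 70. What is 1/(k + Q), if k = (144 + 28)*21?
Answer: 88784/320927913 ≈ 0.00027665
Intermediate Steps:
r = -490 (r = -7*70 = -490)
S(d) = 5 + d**2 (S(d) = d**2 + 5 = 5 + d**2)
Q = 240105/88784 (Q = (5 + (-490)**2)/88784 = (5 + 240100)*(1/88784) = 240105*(1/88784) = 240105/88784 ≈ 2.7044)
k = 3612 (k = 172*21 = 3612)
1/(k + Q) = 1/(3612 + 240105/88784) = 1/(320927913/88784) = 88784/320927913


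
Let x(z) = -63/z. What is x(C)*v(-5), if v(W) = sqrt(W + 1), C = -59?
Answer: 126*I/59 ≈ 2.1356*I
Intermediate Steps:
v(W) = sqrt(1 + W)
x(C)*v(-5) = (-63/(-59))*sqrt(1 - 5) = (-63*(-1/59))*sqrt(-4) = 63*(2*I)/59 = 126*I/59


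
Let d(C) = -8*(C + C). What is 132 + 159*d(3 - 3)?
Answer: 132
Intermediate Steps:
d(C) = -16*C
132 + 159*d(3 - 3) = 132 + 159*(-16*(3 - 3)) = 132 + 159*(-16*0) = 132 + 159*0 = 132 + 0 = 132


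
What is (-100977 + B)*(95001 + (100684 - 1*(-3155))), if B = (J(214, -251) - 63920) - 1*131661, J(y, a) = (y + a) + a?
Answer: -59024858640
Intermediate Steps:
J(y, a) = y + 2*a (J(y, a) = (a + y) + a = y + 2*a)
B = -195869 (B = ((214 + 2*(-251)) - 63920) - 1*131661 = ((214 - 502) - 63920) - 131661 = (-288 - 63920) - 131661 = -64208 - 131661 = -195869)
(-100977 + B)*(95001 + (100684 - 1*(-3155))) = (-100977 - 195869)*(95001 + (100684 - 1*(-3155))) = -296846*(95001 + (100684 + 3155)) = -296846*(95001 + 103839) = -296846*198840 = -59024858640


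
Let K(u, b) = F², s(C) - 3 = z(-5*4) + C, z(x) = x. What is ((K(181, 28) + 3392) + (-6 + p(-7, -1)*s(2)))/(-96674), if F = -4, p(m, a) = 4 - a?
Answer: -3327/96674 ≈ -0.034415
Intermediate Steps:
s(C) = -17 + C (s(C) = 3 + (-5*4 + C) = 3 + (-20 + C) = -17 + C)
K(u, b) = 16 (K(u, b) = (-4)² = 16)
((K(181, 28) + 3392) + (-6 + p(-7, -1)*s(2)))/(-96674) = ((16 + 3392) + (-6 + (4 - 1*(-1))*(-17 + 2)))/(-96674) = (3408 + (-6 + (4 + 1)*(-15)))*(-1/96674) = (3408 + (-6 + 5*(-15)))*(-1/96674) = (3408 + (-6 - 75))*(-1/96674) = (3408 - 81)*(-1/96674) = 3327*(-1/96674) = -3327/96674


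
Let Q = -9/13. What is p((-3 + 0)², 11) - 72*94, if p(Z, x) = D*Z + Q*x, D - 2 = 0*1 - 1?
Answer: -87966/13 ≈ -6766.6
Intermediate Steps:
Q = -9/13 (Q = -9*1/13 = -9/13 ≈ -0.69231)
D = 1 (D = 2 + (0*1 - 1) = 2 + (0 - 1) = 2 - 1 = 1)
p(Z, x) = Z - 9*x/13 (p(Z, x) = 1*Z - 9*x/13 = Z - 9*x/13)
p((-3 + 0)², 11) - 72*94 = ((-3 + 0)² - 9/13*11) - 72*94 = ((-3)² - 99/13) - 6768 = (9 - 99/13) - 6768 = 18/13 - 6768 = -87966/13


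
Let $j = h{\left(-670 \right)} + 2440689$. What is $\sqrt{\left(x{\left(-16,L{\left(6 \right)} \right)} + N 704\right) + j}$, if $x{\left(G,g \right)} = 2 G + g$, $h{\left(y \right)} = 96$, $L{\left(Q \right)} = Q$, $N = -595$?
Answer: $\sqrt{2021879} \approx 1421.9$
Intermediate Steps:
$x{\left(G,g \right)} = g + 2 G$
$j = 2440785$ ($j = 96 + 2440689 = 2440785$)
$\sqrt{\left(x{\left(-16,L{\left(6 \right)} \right)} + N 704\right) + j} = \sqrt{\left(\left(6 + 2 \left(-16\right)\right) - 418880\right) + 2440785} = \sqrt{\left(\left(6 - 32\right) - 418880\right) + 2440785} = \sqrt{\left(-26 - 418880\right) + 2440785} = \sqrt{-418906 + 2440785} = \sqrt{2021879}$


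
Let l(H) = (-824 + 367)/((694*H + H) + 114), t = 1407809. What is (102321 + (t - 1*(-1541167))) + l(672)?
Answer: 1425425598281/467154 ≈ 3.0513e+6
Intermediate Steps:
l(H) = -457/(114 + 695*H) (l(H) = -457/(695*H + 114) = -457/(114 + 695*H))
(102321 + (t - 1*(-1541167))) + l(672) = (102321 + (1407809 - 1*(-1541167))) - 457/(114 + 695*672) = (102321 + (1407809 + 1541167)) - 457/(114 + 467040) = (102321 + 2948976) - 457/467154 = 3051297 - 457*1/467154 = 3051297 - 457/467154 = 1425425598281/467154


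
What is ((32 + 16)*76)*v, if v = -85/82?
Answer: -155040/41 ≈ -3781.5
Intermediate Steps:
v = -85/82 (v = -85*1/82 = -85/82 ≈ -1.0366)
((32 + 16)*76)*v = ((32 + 16)*76)*(-85/82) = (48*76)*(-85/82) = 3648*(-85/82) = -155040/41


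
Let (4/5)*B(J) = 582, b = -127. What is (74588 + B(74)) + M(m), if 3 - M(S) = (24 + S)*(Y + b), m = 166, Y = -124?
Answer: 246017/2 ≈ 1.2301e+5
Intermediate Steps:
B(J) = 1455/2 (B(J) = (5/4)*582 = 1455/2)
M(S) = 6027 + 251*S (M(S) = 3 - (24 + S)*(-124 - 127) = 3 - (24 + S)*(-251) = 3 - (-6024 - 251*S) = 3 + (6024 + 251*S) = 6027 + 251*S)
(74588 + B(74)) + M(m) = (74588 + 1455/2) + (6027 + 251*166) = 150631/2 + (6027 + 41666) = 150631/2 + 47693 = 246017/2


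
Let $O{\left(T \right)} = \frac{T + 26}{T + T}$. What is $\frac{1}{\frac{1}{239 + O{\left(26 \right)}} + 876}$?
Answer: $\frac{240}{210241} \approx 0.0011415$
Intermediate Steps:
$O{\left(T \right)} = \frac{26 + T}{2 T}$
$\frac{1}{\frac{1}{239 + O{\left(26 \right)}} + 876} = \frac{1}{\frac{1}{239 + \frac{26 + 26}{2 \cdot 26}} + 876} = \frac{1}{\frac{1}{239 + \frac{1}{2} \cdot \frac{1}{26} \cdot 52} + 876} = \frac{1}{\frac{1}{239 + 1} + 876} = \frac{1}{\frac{1}{240} + 876} = \frac{1}{\frac{210241}{240}} = \frac{240}{210241}$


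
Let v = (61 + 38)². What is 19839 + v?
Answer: 29640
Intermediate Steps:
v = 9801 (v = 99² = 9801)
19839 + v = 19839 + 9801 = 29640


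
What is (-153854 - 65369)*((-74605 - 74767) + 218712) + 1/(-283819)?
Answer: -4314310713849581/283819 ≈ -1.5201e+10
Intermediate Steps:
(-153854 - 65369)*((-74605 - 74767) + 218712) + 1/(-283819) = -219223*(-149372 + 218712) - 1/283819 = -219223*69340 - 1/283819 = -15200922820 - 1/283819 = -4314310713849581/283819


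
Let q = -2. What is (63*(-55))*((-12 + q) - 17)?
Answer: 107415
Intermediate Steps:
(63*(-55))*((-12 + q) - 17) = (63*(-55))*((-12 - 2) - 17) = -3465*(-14 - 17) = -3465*(-31) = 107415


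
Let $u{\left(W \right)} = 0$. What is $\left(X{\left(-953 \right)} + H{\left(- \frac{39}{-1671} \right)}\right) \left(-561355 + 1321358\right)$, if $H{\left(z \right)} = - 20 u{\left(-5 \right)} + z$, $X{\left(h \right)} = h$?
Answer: $- \frac{403415672424}{557} \approx -7.2426 \cdot 10^{8}$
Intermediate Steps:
$H{\left(z \right)} = z$ ($H{\left(z \right)} = \left(-20\right) 0 + z = 0 + z = z$)
$\left(X{\left(-953 \right)} + H{\left(- \frac{39}{-1671} \right)}\right) \left(-561355 + 1321358\right) = \left(-953 - \frac{39}{-1671}\right) \left(-561355 + 1321358\right) = \left(-953 - - \frac{13}{557}\right) 760003 = \left(-953 + \frac{13}{557}\right) 760003 = \left(- \frac{530808}{557}\right) 760003 = - \frac{403415672424}{557}$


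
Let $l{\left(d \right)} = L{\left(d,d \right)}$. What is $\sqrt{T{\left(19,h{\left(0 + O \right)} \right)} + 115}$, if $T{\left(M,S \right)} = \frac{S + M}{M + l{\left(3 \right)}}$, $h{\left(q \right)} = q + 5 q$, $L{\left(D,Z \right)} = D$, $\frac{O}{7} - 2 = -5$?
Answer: $\frac{\sqrt{53306}}{22} \approx 10.495$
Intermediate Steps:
$O = -21$ ($O = 14 + 7 \left(-5\right) = 14 - 35 = -21$)
$l{\left(d \right)} = d$
$h{\left(q \right)} = 6 q$
$T{\left(M,S \right)} = \frac{M + S}{3 + M}$ ($T{\left(M,S \right)} = \frac{S + M}{M + 3} = \frac{M + S}{3 + M}$)
$\sqrt{T{\left(19,h{\left(0 + O \right)} \right)} + 115} = \sqrt{\frac{19 + 6 \left(0 - 21\right)}{3 + 19} + 115} = \sqrt{\frac{19 + 6 \left(-21\right)}{22} + 115} = \sqrt{\frac{19 - 126}{22} + 115} = \sqrt{\frac{1}{22} \left(-107\right) + 115} = \sqrt{- \frac{107}{22} + 115} = \sqrt{\frac{2423}{22}} = \frac{\sqrt{53306}}{22}$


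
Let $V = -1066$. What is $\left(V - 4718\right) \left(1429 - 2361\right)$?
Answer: $5390688$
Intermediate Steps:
$\left(V - 4718\right) \left(1429 - 2361\right) = \left(-1066 - 4718\right) \left(1429 - 2361\right) = \left(-5784\right) \left(-932\right) = 5390688$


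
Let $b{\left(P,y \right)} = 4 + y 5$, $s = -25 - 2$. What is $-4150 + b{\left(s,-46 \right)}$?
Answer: $-4376$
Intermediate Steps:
$s = -27$
$b{\left(P,y \right)} = 4 + 5 y$
$-4150 + b{\left(s,-46 \right)} = -4150 + \left(4 + 5 \left(-46\right)\right) = -4150 + \left(4 - 230\right) = -4150 - 226 = -4376$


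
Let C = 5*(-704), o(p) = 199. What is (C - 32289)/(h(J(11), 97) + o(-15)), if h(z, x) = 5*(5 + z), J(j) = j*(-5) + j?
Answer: -35809/4 ≈ -8952.3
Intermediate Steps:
J(j) = -4*j (J(j) = -5*j + j = -4*j)
h(z, x) = 25 + 5*z
C = -3520
(C - 32289)/(h(J(11), 97) + o(-15)) = (-3520 - 32289)/((25 + 5*(-4*11)) + 199) = -35809/((25 + 5*(-44)) + 199) = -35809/((25 - 220) + 199) = -35809/(-195 + 199) = -35809/4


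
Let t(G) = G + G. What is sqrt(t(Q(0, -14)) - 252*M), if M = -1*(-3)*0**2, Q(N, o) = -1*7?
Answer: I*sqrt(14) ≈ 3.7417*I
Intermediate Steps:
Q(N, o) = -7
t(G) = 2*G
M = 0 (M = 3*0 = 0)
sqrt(t(Q(0, -14)) - 252*M) = sqrt(2*(-7) - 252*0) = sqrt(-14 + 0) = sqrt(-14) = I*sqrt(14)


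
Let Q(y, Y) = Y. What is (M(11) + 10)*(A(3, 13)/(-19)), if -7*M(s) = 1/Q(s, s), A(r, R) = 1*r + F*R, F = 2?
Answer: -22301/1463 ≈ -15.243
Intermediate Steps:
A(r, R) = r + 2*R (A(r, R) = 1*r + 2*R = r + 2*R)
M(s) = -1/(7*s)
(M(11) + 10)*(A(3, 13)/(-19)) = (-⅐/11 + 10)*((3 + 2*13)/(-19)) = (-⅐*1/11 + 10)*((3 + 26)*(-1/19)) = (-1/77 + 10)*(29*(-1/19)) = (769/77)*(-29/19) = -22301/1463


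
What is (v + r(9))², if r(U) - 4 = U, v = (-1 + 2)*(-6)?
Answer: 49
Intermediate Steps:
v = -6 (v = 1*(-6) = -6)
r(U) = 4 + U
(v + r(9))² = (-6 + (4 + 9))² = (-6 + 13)² = 7² = 49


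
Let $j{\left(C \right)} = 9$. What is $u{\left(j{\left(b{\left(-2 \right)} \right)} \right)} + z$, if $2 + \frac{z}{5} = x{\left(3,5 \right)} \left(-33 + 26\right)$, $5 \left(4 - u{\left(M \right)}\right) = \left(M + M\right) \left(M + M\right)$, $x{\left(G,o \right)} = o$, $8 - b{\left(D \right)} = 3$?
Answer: $- \frac{1229}{5} \approx -245.8$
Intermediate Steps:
$b{\left(D \right)} = 5$ ($b{\left(D \right)} = 8 - 3 = 5$)
$u{\left(M \right)} = 4 - \frac{4 M^{2}}{5}$ ($u{\left(M \right)} = 4 - \frac{\left(M + M\right) \left(M + M\right)}{5} = 4 - \frac{2 M 2 M}{5} = 4 - \frac{4 M^{2}}{5}$)
$z = -185$ ($z = -10 + 5 \cdot 5 \left(-33 + 26\right) = -10 + 5 \cdot 5 \left(-7\right) = -10 + 5 \left(-35\right) = -10 - 175 = -185$)
$u{\left(j{\left(b{\left(-2 \right)} \right)} \right)} + z = \left(4 - \frac{4 \cdot 9^{2}}{5}\right) - 185 = \left(4 - \frac{324}{5}\right) - 185 = - \frac{304}{5} - 185 = - \frac{1229}{5}$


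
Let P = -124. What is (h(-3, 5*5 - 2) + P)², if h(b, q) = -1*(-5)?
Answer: 14161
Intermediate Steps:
h(b, q) = 5
(h(-3, 5*5 - 2) + P)² = (5 - 124)² = (-119)² = 14161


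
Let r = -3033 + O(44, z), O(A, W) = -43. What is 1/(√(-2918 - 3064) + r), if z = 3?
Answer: -1538/4733879 - I*√5982/9467758 ≈ -0.00032489 - 8.1691e-6*I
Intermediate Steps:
r = -3076 (r = -3033 - 43 = -3076)
1/(√(-2918 - 3064) + r) = 1/(√(-2918 - 3064) - 3076) = 1/(√(-5982) - 3076) = 1/(I*√5982 - 3076) = 1/(-3076 + I*√5982)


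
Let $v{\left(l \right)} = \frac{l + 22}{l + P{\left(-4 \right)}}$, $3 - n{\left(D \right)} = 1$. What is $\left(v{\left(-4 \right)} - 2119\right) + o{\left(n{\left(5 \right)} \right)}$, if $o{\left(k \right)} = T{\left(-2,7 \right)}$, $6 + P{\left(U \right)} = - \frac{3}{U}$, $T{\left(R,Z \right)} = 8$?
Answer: $- \frac{78179}{37} \approx -2112.9$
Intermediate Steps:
$n{\left(D \right)} = 2$ ($n{\left(D \right)} = 3 - 1 = 2$)
$P{\left(U \right)} = -6 - \frac{3}{U}$
$o{\left(k \right)} = 8$
$v{\left(l \right)} = \frac{22 + l}{- \frac{21}{4} + l}$ ($v{\left(l \right)} = \frac{l + 22}{l - \left(6 + \frac{3}{-4}\right)} = \frac{22 + l}{l - \frac{21}{4}} = \frac{22 + l}{- \frac{21}{4} + l}$)
$\left(v{\left(-4 \right)} - 2119\right) + o{\left(n{\left(5 \right)} \right)} = \left(\frac{4 \left(22 - 4\right)}{-21 + 4 \left(-4\right)} - 2119\right) + 8 = \left(4 \frac{1}{-21 - 16} \cdot 18 - 2119\right) + 8 = \left(4 \frac{1}{-37} \cdot 18 - 2119\right) + 8 = \left(4 \left(- \frac{1}{37}\right) 18 - 2119\right) + 8 = \left(- \frac{72}{37} - 2119\right) + 8 = - \frac{78475}{37} + 8 = - \frac{78179}{37}$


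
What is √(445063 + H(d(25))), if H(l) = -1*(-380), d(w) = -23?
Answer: √445443 ≈ 667.42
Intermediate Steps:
H(l) = 380
√(445063 + H(d(25))) = √(445063 + 380) = √445443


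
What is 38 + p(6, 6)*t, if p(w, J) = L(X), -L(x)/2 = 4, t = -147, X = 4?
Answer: 1214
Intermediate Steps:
L(x) = -8 (L(x) = -2*4 = -8)
p(w, J) = -8
38 + p(6, 6)*t = 38 - 8*(-147) = 38 + 1176 = 1214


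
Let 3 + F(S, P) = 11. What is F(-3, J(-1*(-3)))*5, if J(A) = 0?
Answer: 40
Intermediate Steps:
F(S, P) = 8 (F(S, P) = -3 + 11 = 8)
F(-3, J(-1*(-3)))*5 = 8*5 = 40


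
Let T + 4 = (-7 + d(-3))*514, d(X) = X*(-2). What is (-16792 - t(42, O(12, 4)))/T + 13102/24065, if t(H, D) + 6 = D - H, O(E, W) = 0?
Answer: 29266514/890405 ≈ 32.869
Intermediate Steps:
d(X) = -2*X
t(H, D) = -6 + D - H (t(H, D) = -6 + (D - H) = -6 + D - H)
T = -518 (T = -4 + (-7 - 2*(-3))*514 = -4 + (-7 + 6)*514 = -4 - 1*514 = -4 - 514 = -518)
(-16792 - t(42, O(12, 4)))/T + 13102/24065 = (-16792 - (-6 + 0 - 1*42))/(-518) + 13102/24065 = (-16792 - (-6 + 0 - 42))*(-1/518) + 13102*(1/24065) = (-16792 - 1*(-48))*(-1/518) + 13102/24065 = (-16792 + 48)*(-1/518) + 13102/24065 = -16744*(-1/518) + 13102/24065 = 1196/37 + 13102/24065 = 29266514/890405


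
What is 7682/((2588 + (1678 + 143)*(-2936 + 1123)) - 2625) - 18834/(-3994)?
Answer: 15537489358/3296557735 ≈ 4.7132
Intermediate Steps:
7682/((2588 + (1678 + 143)*(-2936 + 1123)) - 2625) - 18834/(-3994) = 7682/((2588 + 1821*(-1813)) - 2625) - 18834*(-1/3994) = 7682/((2588 - 3301473) - 2625) + 9417/1997 = 7682/(-3298885 - 2625) + 9417/1997 = 7682/(-3301510) + 9417/1997 = 7682*(-1/3301510) + 9417/1997 = -3841/1650755 + 9417/1997 = 15537489358/3296557735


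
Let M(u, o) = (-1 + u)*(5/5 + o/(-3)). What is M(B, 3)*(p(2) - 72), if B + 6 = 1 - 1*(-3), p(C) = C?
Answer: 0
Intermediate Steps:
B = -2 (B = -6 + (1 - 1*(-3)) = -6 + (1 + 3) = -6 + 4 = -2)
M(u, o) = (1 - o/3)*(-1 + u) (M(u, o) = (-1 + u)*(5*(⅕) + o*(-⅓)) = (-1 + u)*(1 - o/3) = (1 - o/3)*(-1 + u))
M(B, 3)*(p(2) - 72) = (-1 - 2 + (⅓)*3 - ⅓*3*(-2))*(2 - 72) = (-1 - 2 + 1 + 2)*(-70) = 0*(-70) = 0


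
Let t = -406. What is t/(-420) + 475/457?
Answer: 27503/13710 ≈ 2.0061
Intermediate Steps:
t/(-420) + 475/457 = -406/(-420) + 475/457 = -406*(-1/420) + 475*(1/457) = 29/30 + 475/457 = 27503/13710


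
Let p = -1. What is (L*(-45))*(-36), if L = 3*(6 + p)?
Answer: 24300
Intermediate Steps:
L = 15 (L = 3*(6 - 1) = 3*5 = 15)
(L*(-45))*(-36) = (15*(-45))*(-36) = -675*(-36) = 24300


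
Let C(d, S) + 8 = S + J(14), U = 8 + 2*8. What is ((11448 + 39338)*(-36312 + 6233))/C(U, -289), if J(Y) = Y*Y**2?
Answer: -1527592094/2447 ≈ -6.2427e+5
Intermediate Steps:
J(Y) = Y**3
U = 24 (U = 8 + 16 = 24)
C(d, S) = 2736 + S (C(d, S) = -8 + (S + 14**3) = -8 + (S + 2744) = -8 + (2744 + S) = 2736 + S)
((11448 + 39338)*(-36312 + 6233))/C(U, -289) = ((11448 + 39338)*(-36312 + 6233))/(2736 - 289) = (50786*(-30079))/2447 = -1527592094*1/2447 = -1527592094/2447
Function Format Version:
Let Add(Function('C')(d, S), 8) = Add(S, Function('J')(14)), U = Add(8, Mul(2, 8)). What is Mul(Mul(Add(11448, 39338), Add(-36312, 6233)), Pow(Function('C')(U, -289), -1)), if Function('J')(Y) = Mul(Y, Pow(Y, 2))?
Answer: Rational(-1527592094, 2447) ≈ -6.2427e+5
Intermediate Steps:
Function('J')(Y) = Pow(Y, 3)
U = 24 (U = Add(8, 16) = 24)
Function('C')(d, S) = Add(2736, S) (Function('C')(d, S) = Add(-8, Add(S, Pow(14, 3))) = Add(-8, Add(S, 2744)) = Add(-8, Add(2744, S)) = Add(2736, S))
Mul(Mul(Add(11448, 39338), Add(-36312, 6233)), Pow(Function('C')(U, -289), -1)) = Mul(Mul(Add(11448, 39338), Add(-36312, 6233)), Pow(Add(2736, -289), -1)) = Mul(Mul(50786, -30079), Pow(2447, -1)) = Mul(-1527592094, Rational(1, 2447)) = Rational(-1527592094, 2447)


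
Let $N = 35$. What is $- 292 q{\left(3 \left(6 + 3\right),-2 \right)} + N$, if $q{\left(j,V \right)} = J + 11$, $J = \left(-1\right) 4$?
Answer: $-2009$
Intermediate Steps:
$J = -4$
$q{\left(j,V \right)} = 7$ ($q{\left(j,V \right)} = -4 + 11 = 7$)
$- 292 q{\left(3 \left(6 + 3\right),-2 \right)} + N = \left(-292\right) 7 + 35 = -2044 + 35 = -2009$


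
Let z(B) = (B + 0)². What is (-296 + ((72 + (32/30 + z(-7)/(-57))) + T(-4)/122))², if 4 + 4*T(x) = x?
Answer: 15139305137476/302238225 ≈ 50091.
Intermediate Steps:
z(B) = B²
T(x) = -1 + x/4
(-296 + ((72 + (32/30 + z(-7)/(-57))) + T(-4)/122))² = (-296 + ((72 + (32/30 + (-7)²/(-57))) + (-1 + (¼)*(-4))/122))² = (-296 + ((72 + (32*(1/30) + 49*(-1/57))) + (-1 - 1)*(1/122)))² = (-296 + ((72 + (16/15 - 49/57)) - 2*1/122))² = (-296 + ((72 + 59/285) - 1/61))² = (-296 + (20579/285 - 1/61))² = (-296 + 1255034/17385)² = (-3890926/17385)² = 15139305137476/302238225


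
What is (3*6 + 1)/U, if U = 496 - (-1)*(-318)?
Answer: 19/178 ≈ 0.10674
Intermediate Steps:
U = 178 (U = 496 - 1*318 = 496 - 318 = 178)
(3*6 + 1)/U = (3*6 + 1)/178 = (18 + 1)*(1/178) = 19*(1/178) = 19/178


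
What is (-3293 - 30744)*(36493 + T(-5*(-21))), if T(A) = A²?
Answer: -1617370166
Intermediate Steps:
(-3293 - 30744)*(36493 + T(-5*(-21))) = (-3293 - 30744)*(36493 + (-5*(-21))²) = -34037*(36493 + 105²) = -34037*(36493 + 11025) = -34037*47518 = -1617370166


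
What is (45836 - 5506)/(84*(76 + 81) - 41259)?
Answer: -40330/28071 ≈ -1.4367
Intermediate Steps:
(45836 - 5506)/(84*(76 + 81) - 41259) = 40330/(84*157 - 41259) = 40330/(13188 - 41259) = 40330/(-28071) = 40330*(-1/28071) = -40330/28071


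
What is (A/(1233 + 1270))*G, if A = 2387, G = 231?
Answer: 551397/2503 ≈ 220.29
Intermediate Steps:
(A/(1233 + 1270))*G = (2387/(1233 + 1270))*231 = (2387/2503)*231 = 551397/2503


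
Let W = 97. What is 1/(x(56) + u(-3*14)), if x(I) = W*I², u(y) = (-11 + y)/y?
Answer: 42/12776117 ≈ 3.2874e-6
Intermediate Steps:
u(y) = (-11 + y)/y
x(I) = 97*I²
1/(x(56) + u(-3*14)) = 1/(97*56² + (-11 - 3*14)/((-3*14))) = 1/(97*3136 + (-11 - 42)/(-42)) = 1/(304192 - 1/42*(-53)) = 1/(304192 + 53/42) = 1/(12776117/42) = 42/12776117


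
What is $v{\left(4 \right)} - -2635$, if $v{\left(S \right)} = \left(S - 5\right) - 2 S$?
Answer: $2626$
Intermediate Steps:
$v{\left(S \right)} = -5 - S$ ($v{\left(S \right)} = \left(-5 + S\right) - 2 S = -5 - S$)
$v{\left(4 \right)} - -2635 = \left(-5 - 4\right) - -2635 = \left(-5 - 4\right) + 2635 = -9 + 2635 = 2626$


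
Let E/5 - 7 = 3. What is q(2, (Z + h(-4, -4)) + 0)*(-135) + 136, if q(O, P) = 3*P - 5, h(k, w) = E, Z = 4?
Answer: -21059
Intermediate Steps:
E = 50 (E = 35 + 5*3 = 35 + 15 = 50)
h(k, w) = 50
q(O, P) = -5 + 3*P
q(2, (Z + h(-4, -4)) + 0)*(-135) + 136 = (-5 + 3*((4 + 50) + 0))*(-135) + 136 = (-5 + 3*(54 + 0))*(-135) + 136 = (-5 + 3*54)*(-135) + 136 = (-5 + 162)*(-135) + 136 = 157*(-135) + 136 = -21195 + 136 = -21059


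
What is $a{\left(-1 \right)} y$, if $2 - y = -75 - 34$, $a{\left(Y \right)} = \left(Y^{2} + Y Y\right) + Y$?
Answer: $111$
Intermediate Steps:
$a{\left(Y \right)} = Y + 2 Y^{2}$ ($a{\left(Y \right)} = \left(Y^{2} + Y^{2}\right) + Y = 2 Y^{2} + Y = Y + 2 Y^{2}$)
$y = 111$ ($y = 2 - \left(-75 - 34\right) = 2 - -109 = 2 + 109 = 111$)
$a{\left(-1 \right)} y = - (1 + 2 \left(-1\right)) 111 = - (1 - 2) 111 = \left(-1\right) \left(-1\right) 111 = 1 \cdot 111 = 111$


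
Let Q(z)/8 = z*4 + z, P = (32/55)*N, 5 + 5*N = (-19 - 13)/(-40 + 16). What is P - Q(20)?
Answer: -60032/75 ≈ -800.43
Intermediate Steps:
N = -11/15 (N = -1 + ((-19 - 13)/(-40 + 16))/5 = -1 + (-32/(-24))/5 = -1 + (-32*(-1/24))/5 = -1 + (⅕)*(4/3) = -1 + 4/15 = -11/15 ≈ -0.73333)
P = -32/75 (P = (32/55)*(-11/15) = -32/75 ≈ -0.42667)
Q(z) = 40*z (Q(z) = 8*(z*4 + z) = 8*(4*z + z) = 8*(5*z) = 40*z)
P - Q(20) = -32/75 - 40*20 = -32/75 - 1*800 = -32/75 - 800 = -60032/75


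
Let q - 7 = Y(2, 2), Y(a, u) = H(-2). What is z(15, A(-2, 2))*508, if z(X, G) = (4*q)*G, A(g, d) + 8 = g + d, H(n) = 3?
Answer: -162560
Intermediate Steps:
Y(a, u) = 3
q = 10 (q = 7 + 3 = 10)
A(g, d) = -8 + d + g (A(g, d) = -8 + (g + d) = -8 + (d + g) = -8 + d + g)
z(X, G) = 40*G (z(X, G) = (4*10)*G = 40*G)
z(15, A(-2, 2))*508 = (40*(-8 + 2 - 2))*508 = (40*(-8))*508 = -320*508 = -162560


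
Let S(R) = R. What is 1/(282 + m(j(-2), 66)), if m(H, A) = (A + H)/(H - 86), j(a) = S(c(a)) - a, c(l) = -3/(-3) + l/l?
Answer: 41/11527 ≈ 0.0035569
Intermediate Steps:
c(l) = 2 (c(l) = -3*(-1/3) + 1 = 1 + 1 = 2)
j(a) = 2 - a
m(H, A) = (A + H)/(-86 + H)
1/(282 + m(j(-2), 66)) = 1/(282 + (66 + (2 - 1*(-2)))/(-86 + (2 - 1*(-2)))) = 1/(282 + (66 + (2 + 2))/(-86 + (2 + 2))) = 1/(282 + (66 + 4)/(-86 + 4)) = 1/(282 + 70/(-82)) = 1/(282 - 1/82*70) = 1/(282 - 35/41) = 1/(11527/41) = 41/11527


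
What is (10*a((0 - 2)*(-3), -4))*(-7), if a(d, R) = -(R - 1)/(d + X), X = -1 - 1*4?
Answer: -350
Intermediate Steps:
X = -5 (X = -1 - 4 = -5)
a(d, R) = -(-1 + R)/(-5 + d) (a(d, R) = -(R - 1)/(d - 5) = -(-1 + R)/(-5 + d))
(10*a((0 - 2)*(-3), -4))*(-7) = (10*((1 - 1*(-4))/(-5 + (0 - 2)*(-3))))*(-7) = (10*((1 + 4)/(-5 - 2*(-3))))*(-7) = (10*(5/(-5 + 6)))*(-7) = (10*(5/1))*(-7) = (10*(1*5))*(-7) = (10*5)*(-7) = 50*(-7) = -350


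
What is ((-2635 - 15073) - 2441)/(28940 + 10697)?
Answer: -20149/39637 ≈ -0.50834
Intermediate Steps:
((-2635 - 15073) - 2441)/(28940 + 10697) = (-17708 - 2441)/39637 = -20149*1/39637 = -20149/39637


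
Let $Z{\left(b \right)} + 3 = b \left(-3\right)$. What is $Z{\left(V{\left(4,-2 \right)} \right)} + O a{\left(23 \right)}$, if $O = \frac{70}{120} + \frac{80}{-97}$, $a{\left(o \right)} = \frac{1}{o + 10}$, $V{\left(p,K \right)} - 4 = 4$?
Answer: $- \frac{1037405}{38412} \approx -27.007$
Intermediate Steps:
$V{\left(p,K \right)} = 8$ ($V{\left(p,K \right)} = 4 + 4 = 8$)
$a{\left(o \right)} = \frac{1}{10 + o}$
$Z{\left(b \right)} = -3 - 3 b$ ($Z{\left(b \right)} = -3 + b \left(-3\right) = -3 - 3 b$)
$O = - \frac{281}{1164}$ ($O = 70 \cdot \frac{1}{120} + 80 \left(- \frac{1}{97}\right) = \frac{7}{12} - \frac{80}{97} = - \frac{281}{1164} \approx -0.24141$)
$Z{\left(V{\left(4,-2 \right)} \right)} + O a{\left(23 \right)} = \left(-3 - 24\right) - \frac{281}{1164 \left(10 + 23\right)} = \left(-3 - 24\right) - \frac{281}{1164 \cdot 33} = -27 - \frac{281}{38412} = - \frac{1037405}{38412}$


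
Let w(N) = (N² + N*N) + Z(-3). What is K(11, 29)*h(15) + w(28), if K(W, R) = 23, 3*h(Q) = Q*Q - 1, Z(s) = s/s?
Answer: 9859/3 ≈ 3286.3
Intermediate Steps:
Z(s) = 1
h(Q) = -⅓ + Q²/3 (h(Q) = (Q*Q - 1)/3 = (Q² - 1)/3 = (-1 + Q²)/3 = -⅓ + Q²/3)
w(N) = 1 + 2*N² (w(N) = (N² + N*N) + 1 = (N² + N²) + 1 = 2*N² + 1 = 1 + 2*N²)
K(11, 29)*h(15) + w(28) = 23*(-⅓ + (⅓)*15²) + (1 + 2*28²) = 23*(-⅓ + (⅓)*225) + (1 + 2*784) = 23*(-⅓ + 75) + (1 + 1568) = 23*(224/3) + 1569 = 5152/3 + 1569 = 9859/3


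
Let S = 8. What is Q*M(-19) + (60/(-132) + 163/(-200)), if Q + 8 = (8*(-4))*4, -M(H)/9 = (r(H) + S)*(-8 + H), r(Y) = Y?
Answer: 799758807/2200 ≈ 3.6353e+5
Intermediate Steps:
M(H) = -9*(-8 + H)*(8 + H) (M(H) = -9*(H + 8)*(-8 + H) = -9*(8 + H)*(-8 + H) = -9*(-8 + H)*(8 + H))
Q = -136 (Q = -8 + (8*(-4))*4 = -8 - 32*4 = -8 - 128 = -136)
Q*M(-19) + (60/(-132) + 163/(-200)) = -136*(576 - 9*(-19)²) + (60/(-132) + 163/(-200)) = -136*(576 - 9*361) + (60*(-1/132) + 163*(-1/200)) = -136*(576 - 3249) + (-5/11 - 163/200) = -136*(-2673) - 2793/2200 = 363528 - 2793/2200 = 799758807/2200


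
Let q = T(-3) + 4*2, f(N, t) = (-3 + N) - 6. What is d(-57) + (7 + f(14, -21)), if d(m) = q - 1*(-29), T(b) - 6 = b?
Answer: 52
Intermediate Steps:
f(N, t) = -9 + N
T(b) = 6 + b
q = 11 (q = (6 - 3) + 4*2 = 3 + 8 = 11)
d(m) = 40 (d(m) = 11 - 1*(-29) = 11 + 29 = 40)
d(-57) + (7 + f(14, -21)) = 40 + (7 + (-9 + 14)) = 40 + (7 + 5) = 40 + 12 = 52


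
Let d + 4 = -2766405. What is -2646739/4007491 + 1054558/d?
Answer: -1598794723/1534869053 ≈ -1.0416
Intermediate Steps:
d = -2766409 (d = -4 - 2766405 = -2766409)
-2646739/4007491 + 1054558/d = -2646739/4007491 + 1054558/(-2766409) = -2646739*1/4007491 + 1054558*(-1/2766409) = -2646739/4007491 - 146/383 = -1598794723/1534869053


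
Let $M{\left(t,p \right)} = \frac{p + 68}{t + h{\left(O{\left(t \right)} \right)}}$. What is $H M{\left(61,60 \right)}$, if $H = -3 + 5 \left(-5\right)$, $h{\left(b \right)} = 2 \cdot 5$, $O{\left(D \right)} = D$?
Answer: $- \frac{3584}{71} \approx -50.479$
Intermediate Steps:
$h{\left(b \right)} = 10$
$M{\left(t,p \right)} = \frac{68 + p}{10 + t}$ ($M{\left(t,p \right)} = \frac{p + 68}{t + 10} = \frac{68 + p}{10 + t}$)
$H = -28$ ($H = -3 - 25 = -28$)
$H M{\left(61,60 \right)} = - 28 \frac{68 + 60}{10 + 61} = - 28 \cdot \frac{1}{71} \cdot 128 = \left(-28\right) \frac{128}{71} = - \frac{3584}{71}$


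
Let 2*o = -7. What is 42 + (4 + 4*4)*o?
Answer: -28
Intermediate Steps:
o = -7/2 (o = (½)*(-7) = -7/2 ≈ -3.5000)
42 + (4 + 4*4)*o = 42 + (4 + 4*4)*(-7/2) = 42 + (4 + 16)*(-7/2) = 42 + 20*(-7/2) = 42 - 70 = -28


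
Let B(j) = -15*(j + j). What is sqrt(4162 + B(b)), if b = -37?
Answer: 2*sqrt(1318) ≈ 72.609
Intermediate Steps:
B(j) = -30*j
sqrt(4162 + B(b)) = sqrt(4162 - 30*(-37)) = sqrt(4162 + 1110) = sqrt(5272) = 2*sqrt(1318)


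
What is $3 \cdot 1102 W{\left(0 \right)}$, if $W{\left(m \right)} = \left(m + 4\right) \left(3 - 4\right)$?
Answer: $-13224$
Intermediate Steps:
$W{\left(m \right)} = -4 - m$ ($W{\left(m \right)} = \left(4 + m\right) \left(-1\right) = -4 - m$)
$3 \cdot 1102 W{\left(0 \right)} = 3 \cdot 1102 \left(-4 - 0\right) = 3306 \left(-4 + 0\right) = 3306 \left(-4\right) = -13224$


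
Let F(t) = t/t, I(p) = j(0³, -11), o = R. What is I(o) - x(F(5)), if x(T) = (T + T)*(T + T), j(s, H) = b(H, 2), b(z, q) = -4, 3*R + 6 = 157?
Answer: -8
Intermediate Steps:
R = 151/3 (R = -2 + (⅓)*157 = -2 + 157/3 = 151/3 ≈ 50.333)
o = 151/3 ≈ 50.333
j(s, H) = -4
I(p) = -4
F(t) = 1
x(T) = 4*T² (x(T) = (2*T)*(2*T) = 4*T²)
I(o) - x(F(5)) = -4 - 4*1² = -4 - 4 = -8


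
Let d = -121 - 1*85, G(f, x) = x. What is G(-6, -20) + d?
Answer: -226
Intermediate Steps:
d = -206 (d = -121 - 85 = -206)
G(-6, -20) + d = -20 - 206 = -226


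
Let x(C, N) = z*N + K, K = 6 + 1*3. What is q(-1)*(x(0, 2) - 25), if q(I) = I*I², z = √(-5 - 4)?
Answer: 16 - 6*I ≈ 16.0 - 6.0*I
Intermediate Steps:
K = 9 (K = 6 + 3 = 9)
z = 3*I (z = √(-9) = 3*I ≈ 3.0*I)
q(I) = I³
x(C, N) = 9 + 3*I*N (x(C, N) = (3*I)*N + 9 = 3*I*N + 9 = 9 + 3*I*N)
q(-1)*(x(0, 2) - 25) = (-1)³*((9 + 3*I*2) - 25) = -((9 + 6*I) - 25) = -(-16 + 6*I) = 16 - 6*I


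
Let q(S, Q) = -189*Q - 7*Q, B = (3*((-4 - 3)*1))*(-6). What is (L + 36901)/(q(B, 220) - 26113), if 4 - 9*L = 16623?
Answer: -315490/623097 ≈ -0.50633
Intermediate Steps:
B = 126 (B = (3*(-7*1))*(-6) = (3*(-7))*(-6) = -21*(-6) = 126)
L = -16619/9 (L = 4/9 - ⅑*16623 = 4/9 - 1847 = -16619/9 ≈ -1846.6)
q(S, Q) = -196*Q
(L + 36901)/(q(B, 220) - 26113) = (-16619/9 + 36901)/(-196*220 - 26113) = 315490/(9*(-43120 - 26113)) = (315490/9)/(-69233) = (315490/9)*(-1/69233) = -315490/623097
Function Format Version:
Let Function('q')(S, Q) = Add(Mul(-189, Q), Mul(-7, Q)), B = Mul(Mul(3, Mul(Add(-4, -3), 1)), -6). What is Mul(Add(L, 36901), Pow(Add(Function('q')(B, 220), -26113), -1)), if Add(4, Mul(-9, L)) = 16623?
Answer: Rational(-315490, 623097) ≈ -0.50633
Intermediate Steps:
B = 126 (B = Mul(Mul(3, Mul(-7, 1)), -6) = Mul(Mul(3, -7), -6) = Mul(-21, -6) = 126)
L = Rational(-16619, 9) (L = Add(Rational(4, 9), Mul(Rational(-1, 9), 16623)) = Add(Rational(4, 9), -1847) = Rational(-16619, 9) ≈ -1846.6)
Function('q')(S, Q) = Mul(-196, Q)
Mul(Add(L, 36901), Pow(Add(Function('q')(B, 220), -26113), -1)) = Mul(Add(Rational(-16619, 9), 36901), Pow(Add(Mul(-196, 220), -26113), -1)) = Mul(Rational(315490, 9), Pow(Add(-43120, -26113), -1)) = Mul(Rational(315490, 9), Pow(-69233, -1)) = Mul(Rational(315490, 9), Rational(-1, 69233)) = Rational(-315490, 623097)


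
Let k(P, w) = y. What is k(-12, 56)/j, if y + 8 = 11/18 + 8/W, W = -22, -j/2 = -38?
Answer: -1535/15048 ≈ -0.10201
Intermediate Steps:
j = 76 (j = -2*(-38) = 76)
y = -1535/198 (y = -8 + (11/18 + 8/(-22)) = -8 + (11*(1/18) + 8*(-1/22)) = -8 + (11/18 - 4/11) = -8 + 49/198 = -1535/198 ≈ -7.7525)
k(P, w) = -1535/198
k(-12, 56)/j = -1535/198/76 = -1535/198*1/76 = -1535/15048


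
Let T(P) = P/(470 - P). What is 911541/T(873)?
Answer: -122450341/291 ≈ -4.2079e+5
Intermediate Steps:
911541/T(873) = 911541/((-1*873/(-470 + 873))) = 911541/((-1*873/403)) = 911541/((-1*873*1/403)) = 911541/(-873/403) = 911541*(-403/873) = -122450341/291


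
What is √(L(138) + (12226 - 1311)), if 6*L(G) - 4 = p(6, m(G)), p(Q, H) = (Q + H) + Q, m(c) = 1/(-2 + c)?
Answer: √454349667/204 ≈ 104.49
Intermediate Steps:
p(Q, H) = H + 2*Q (p(Q, H) = (H + Q) + Q = H + 2*Q)
L(G) = 8/3 + 1/(6*(-2 + G)) (L(G) = ⅔ + (1/(-2 + G) + 2*6)/6 = ⅔ + (1/(-2 + G) + 12)/6 = ⅔ + (12 + 1/(-2 + G))/6 = ⅔ + (2 + 1/(6*(-2 + G))) = 8/3 + 1/(6*(-2 + G)))
√(L(138) + (12226 - 1311)) = √((-31 + 16*138)/(6*(-2 + 138)) + (12226 - 1311)) = √((⅙)*(-31 + 2208)/136 + 10915) = √((⅙)*(1/136)*2177 + 10915) = √(2177/816 + 10915) = √(8908817/816) = √454349667/204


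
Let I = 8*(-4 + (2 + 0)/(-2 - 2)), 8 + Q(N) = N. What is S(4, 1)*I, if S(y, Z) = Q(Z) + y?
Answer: 108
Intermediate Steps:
Q(N) = -8 + N
S(y, Z) = -8 + Z + y (S(y, Z) = (-8 + Z) + y = -8 + Z + y)
I = -36 (I = 8*(-4 + 2/(-4)) = 8*(-4 + 2*(-¼)) = 8*(-4 - ½) = 8*(-9/2) = -36)
S(4, 1)*I = (-8 + 1 + 4)*(-36) = -3*(-36) = 108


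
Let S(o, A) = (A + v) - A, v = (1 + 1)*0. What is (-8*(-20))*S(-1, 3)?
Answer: 0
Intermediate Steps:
v = 0 (v = 2*0 = 0)
S(o, A) = 0 (S(o, A) = (A + 0) - A = A - A = 0)
(-8*(-20))*S(-1, 3) = -8*(-20)*0 = 160*0 = 0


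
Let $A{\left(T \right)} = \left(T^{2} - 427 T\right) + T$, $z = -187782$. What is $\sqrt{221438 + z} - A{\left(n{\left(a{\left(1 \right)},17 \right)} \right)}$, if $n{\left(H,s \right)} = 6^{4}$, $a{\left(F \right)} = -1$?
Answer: $-1127520 + 2 \sqrt{8414} \approx -1.1273 \cdot 10^{6}$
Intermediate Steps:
$n{\left(H,s \right)} = 1296$
$A{\left(T \right)} = T^{2} - 426 T$
$\sqrt{221438 + z} - A{\left(n{\left(a{\left(1 \right)},17 \right)} \right)} = \sqrt{221438 - 187782} - 1296 \left(-426 + 1296\right) = \sqrt{33656} - 1296 \cdot 870 = 2 \sqrt{8414} - 1127520 = -1127520 + 2 \sqrt{8414}$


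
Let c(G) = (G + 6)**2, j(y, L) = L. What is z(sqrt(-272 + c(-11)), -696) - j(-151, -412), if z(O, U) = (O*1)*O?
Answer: 165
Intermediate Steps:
c(G) = (6 + G)**2
z(O, U) = O**2 (z(O, U) = O*O = O**2)
z(sqrt(-272 + c(-11)), -696) - j(-151, -412) = (sqrt(-272 + (6 - 11)**2))**2 - 1*(-412) = (sqrt(-272 + (-5)**2))**2 + 412 = (sqrt(-272 + 25))**2 + 412 = (sqrt(-247))**2 + 412 = (I*sqrt(247))**2 + 412 = -247 + 412 = 165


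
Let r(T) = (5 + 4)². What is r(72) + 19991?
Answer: 20072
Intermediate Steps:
r(T) = 81 (r(T) = 9² = 81)
r(72) + 19991 = 81 + 19991 = 20072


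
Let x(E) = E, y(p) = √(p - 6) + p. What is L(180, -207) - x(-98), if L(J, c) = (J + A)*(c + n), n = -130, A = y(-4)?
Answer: -59214 - 337*I*√10 ≈ -59214.0 - 1065.7*I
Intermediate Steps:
y(p) = p + √(-6 + p) (y(p) = √(-6 + p) + p = p + √(-6 + p))
A = -4 + I*√10 (A = -4 + √(-6 - 4) = -4 + √(-10) = -4 + I*√10 ≈ -4.0 + 3.1623*I)
L(J, c) = (-130 + c)*(-4 + J + I*√10) (L(J, c) = (J + (-4 + I*√10))*(c - 130) = (-4 + J + I*√10)*(-130 + c) = (-130 + c)*(-4 + J + I*√10))
L(180, -207) - x(-98) = (520 - 130*180 + 180*(-207) - 1*(-207)*(4 - I*√10) - 130*I*√10) - 1*(-98) = (520 - 23400 - 37260 + (828 - 207*I*√10) - 130*I*√10) + 98 = (-59312 - 337*I*√10) + 98 = -59214 - 337*I*√10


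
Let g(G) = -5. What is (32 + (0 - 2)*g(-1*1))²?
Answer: 1764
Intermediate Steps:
(32 + (0 - 2)*g(-1*1))² = (32 + (0 - 2)*(-5))² = (32 - 2*(-5))² = (32 + 10)² = 42² = 1764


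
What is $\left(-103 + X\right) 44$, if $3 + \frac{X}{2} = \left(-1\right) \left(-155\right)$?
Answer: $8844$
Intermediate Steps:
$X = 304$ ($X = -6 + 2 \left(\left(-1\right) \left(-155\right)\right) = -6 + 2 \cdot 155 = -6 + 310 = 304$)
$\left(-103 + X\right) 44 = \left(-103 + 304\right) 44 = 201 \cdot 44 = 8844$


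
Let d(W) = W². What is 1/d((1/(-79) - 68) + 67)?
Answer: 6241/6400 ≈ 0.97516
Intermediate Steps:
1/d((1/(-79) - 68) + 67) = 1/(((1/(-79) - 68) + 67)²) = 1/(((-1/79 - 68) + 67)²) = 1/((-5373/79 + 67)²) = 1/((-80/79)²) = 1/(6400/6241) = 6241/6400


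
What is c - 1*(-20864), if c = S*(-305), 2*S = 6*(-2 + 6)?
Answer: 17204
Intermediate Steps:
S = 12 (S = (6*(-2 + 6))/2 = (6*4)/2 = (½)*24 = 12)
c = -3660 (c = 12*(-305) = -3660)
c - 1*(-20864) = -3660 - 1*(-20864) = -3660 + 20864 = 17204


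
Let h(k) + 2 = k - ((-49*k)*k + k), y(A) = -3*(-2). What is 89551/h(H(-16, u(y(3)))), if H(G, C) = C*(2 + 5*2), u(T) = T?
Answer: 89551/254014 ≈ 0.35254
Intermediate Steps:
y(A) = 6
H(G, C) = 12*C (H(G, C) = C*(2 + 10) = C*12 = 12*C)
h(k) = -2 + 49*k² (h(k) = -2 + (k - ((-49*k)*k + k)) = -2 + (k - (-49*k² + k)) = -2 + (k - (k - 49*k²)) = -2 + (k + (-k + 49*k²)) = -2 + 49*k²)
89551/h(H(-16, u(y(3)))) = 89551/(-2 + 49*(12*6)²) = 89551/(-2 + 49*72²) = 89551/(-2 + 49*5184) = 89551/(-2 + 254016) = 89551/254014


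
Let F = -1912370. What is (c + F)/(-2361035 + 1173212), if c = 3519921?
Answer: -1607551/1187823 ≈ -1.3534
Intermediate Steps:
(c + F)/(-2361035 + 1173212) = (3519921 - 1912370)/(-2361035 + 1173212) = 1607551/(-1187823) = 1607551*(-1/1187823) = -1607551/1187823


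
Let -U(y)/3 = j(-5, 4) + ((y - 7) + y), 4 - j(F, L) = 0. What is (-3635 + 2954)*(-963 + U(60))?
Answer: 894834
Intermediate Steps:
j(F, L) = 4 (j(F, L) = 4 - 1*0 = 4 + 0 = 4)
U(y) = 9 - 6*y (U(y) = -3*(4 + ((y - 7) + y)) = -3*(4 + ((-7 + y) + y)) = -3*(4 + (-7 + 2*y)) = -3*(-3 + 2*y) = 9 - 6*y)
(-3635 + 2954)*(-963 + U(60)) = (-3635 + 2954)*(-963 + (9 - 6*60)) = -681*(-963 + (9 - 360)) = -681*(-963 - 351) = -681*(-1314) = 894834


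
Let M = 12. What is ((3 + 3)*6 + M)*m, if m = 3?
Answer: 144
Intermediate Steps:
((3 + 3)*6 + M)*m = ((3 + 3)*6 + 12)*3 = (6*6 + 12)*3 = (36 + 12)*3 = 48*3 = 144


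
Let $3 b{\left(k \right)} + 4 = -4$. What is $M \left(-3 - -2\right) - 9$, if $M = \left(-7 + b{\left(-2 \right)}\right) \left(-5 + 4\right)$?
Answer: $- \frac{56}{3} \approx -18.667$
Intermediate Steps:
$b{\left(k \right)} = - \frac{8}{3}$ ($b{\left(k \right)} = - \frac{4}{3} + \frac{1}{3} \left(-4\right) = - \frac{4}{3} - \frac{4}{3} = - \frac{8}{3}$)
$M = \frac{29}{3}$ ($M = \left(-7 - \frac{8}{3}\right) \left(-5 + 4\right) = \left(- \frac{29}{3}\right) \left(-1\right) = \frac{29}{3} \approx 9.6667$)
$M \left(-3 - -2\right) - 9 = \frac{29 \left(-3 - -2\right)}{3} - 9 = \frac{29 \left(-3 + 2\right)}{3} - 9 = \frac{29}{3} \left(-1\right) - 9 = - \frac{29}{3} - 9 = - \frac{56}{3}$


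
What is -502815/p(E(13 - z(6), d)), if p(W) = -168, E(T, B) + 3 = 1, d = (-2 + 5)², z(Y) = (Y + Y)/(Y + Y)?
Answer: 167605/56 ≈ 2992.9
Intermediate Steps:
z(Y) = 1 (z(Y) = (2*Y)/((2*Y)) = (2*Y)*(1/(2*Y)) = 1)
d = 9 (d = 3² = 9)
E(T, B) = -2 (E(T, B) = -3 + 1 = -2)
-502815/p(E(13 - z(6), d)) = -502815/(-168) = -502815*(-1/168) = 167605/56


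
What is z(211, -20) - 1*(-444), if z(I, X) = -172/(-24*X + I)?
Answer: 306632/691 ≈ 443.75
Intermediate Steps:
z(I, X) = -172/(I - 24*X)
z(211, -20) - 1*(-444) = -172/(211 - 24*(-20)) - 1*(-444) = -172/(211 + 480) + 444 = -172/691 + 444 = 306632/691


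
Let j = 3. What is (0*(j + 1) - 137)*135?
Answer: -18495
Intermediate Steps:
(0*(j + 1) - 137)*135 = (0*(3 + 1) - 137)*135 = (0*4 - 137)*135 = (0 - 137)*135 = -137*135 = -18495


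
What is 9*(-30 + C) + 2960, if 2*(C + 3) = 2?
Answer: 2672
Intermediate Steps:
C = -2 (C = -3 + (½)*2 = -3 + 1 = -2)
9*(-30 + C) + 2960 = 9*(-30 - 2) + 2960 = 9*(-32) + 2960 = -288 + 2960 = 2672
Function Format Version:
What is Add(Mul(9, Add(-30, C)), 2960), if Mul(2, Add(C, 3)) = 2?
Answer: 2672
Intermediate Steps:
C = -2 (C = Add(-3, Mul(Rational(1, 2), 2)) = Add(-3, 1) = -2)
Add(Mul(9, Add(-30, C)), 2960) = Add(Mul(9, Add(-30, -2)), 2960) = Add(Mul(9, -32), 2960) = Add(-288, 2960) = 2672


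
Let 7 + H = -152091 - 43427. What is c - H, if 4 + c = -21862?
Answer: 173659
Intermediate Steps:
c = -21866 (c = -4 - 21862 = -21866)
H = -195525 (H = -7 + (-152091 - 43427) = -7 - 195518 = -195525)
c - H = -21866 - 1*(-195525) = -21866 + 195525 = 173659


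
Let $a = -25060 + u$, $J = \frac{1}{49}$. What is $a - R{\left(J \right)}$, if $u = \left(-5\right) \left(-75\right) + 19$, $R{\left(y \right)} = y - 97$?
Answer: $- \frac{1203882}{49} \approx -24569.0$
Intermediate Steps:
$J = \frac{1}{49} \approx 0.020408$
$R{\left(y \right)} = -97 + y$
$u = 394$ ($u = 375 + 19 = 394$)
$a = -24666$ ($a = -25060 + 394 = -24666$)
$a - R{\left(J \right)} = -24666 - \left(-97 + \frac{1}{49}\right) = -24666 - - \frac{4752}{49} = -24666 + \frac{4752}{49} = - \frac{1203882}{49}$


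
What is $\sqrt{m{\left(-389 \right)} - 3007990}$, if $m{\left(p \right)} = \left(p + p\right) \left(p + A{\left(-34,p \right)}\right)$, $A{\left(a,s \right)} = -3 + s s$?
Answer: $52 i \sqrt{44538} \approx 10974.0 i$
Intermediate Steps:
$A{\left(a,s \right)} = -3 + s^{2}$
$m{\left(p \right)} = 2 p \left(-3 + p + p^{2}\right)$ ($m{\left(p \right)} = \left(p + p\right) \left(p + \left(-3 + p^{2}\right)\right) = 2 p \left(-3 + p + p^{2}\right)$)
$\sqrt{m{\left(-389 \right)} - 3007990} = \sqrt{2 \left(-389\right) \left(-3 - 389 + \left(-389\right)^{2}\right) - 3007990} = \sqrt{2 \left(-389\right) \left(-3 - 389 + 151321\right) - 3007990} = \sqrt{2 \left(-389\right) 150929 - 3007990} = \sqrt{-117422762 - 3007990} = \sqrt{-120430752} = 52 i \sqrt{44538}$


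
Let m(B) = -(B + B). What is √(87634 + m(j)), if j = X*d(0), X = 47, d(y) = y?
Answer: √87634 ≈ 296.03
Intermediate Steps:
j = 0 (j = 47*0 = 0)
m(B) = -2*B
√(87634 + m(j)) = √(87634 - 2*0) = √(87634 + 0) = √87634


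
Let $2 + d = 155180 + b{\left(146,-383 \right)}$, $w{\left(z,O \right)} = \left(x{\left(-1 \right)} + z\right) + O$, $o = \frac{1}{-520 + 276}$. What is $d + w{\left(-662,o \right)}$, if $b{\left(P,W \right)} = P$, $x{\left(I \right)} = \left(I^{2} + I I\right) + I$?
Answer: $\frac{37737771}{244} \approx 1.5466 \cdot 10^{5}$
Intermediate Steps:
$x{\left(I \right)} = I + 2 I^{2}$ ($x{\left(I \right)} = \left(I^{2} + I^{2}\right) + I = 2 I^{2} + I = I + 2 I^{2}$)
$o = - \frac{1}{244}$ ($o = \frac{1}{-244} = - \frac{1}{244} \approx -0.0040984$)
$w{\left(z,O \right)} = 1 + O + z$ ($w{\left(z,O \right)} = \left(- (1 + 2 \left(-1\right)) + z\right) + O = \left(- (1 - 2) + z\right) + O = \left(\left(-1\right) \left(-1\right) + z\right) + O = \left(1 + z\right) + O = 1 + O + z$)
$d = 155324$ ($d = -2 + \left(155180 + 146\right) = -2 + 155326 = 155324$)
$d + w{\left(-662,o \right)} = 155324 - \frac{161285}{244} = \frac{37737771}{244}$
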